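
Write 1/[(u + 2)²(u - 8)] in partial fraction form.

Cover-up at u=8: γ = 1/(8 + 2)² = 1/100. Cover-up at u=-2: β = 1/(-2 - 8) = -1/10. Comparing u² coeff: α = -γ = -1/100
Result: (-1/100)/(u + 2) - (1/10)/(u + 2)² + (1/100)/(u - 8)


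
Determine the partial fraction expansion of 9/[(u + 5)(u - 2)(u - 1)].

Using cover-up method: P = 3/14, Q = 9/7, R = -3/2
Result: (3/14)/(u + 5) + (9/7)/(u - 2) - (3/2)/(u - 1)


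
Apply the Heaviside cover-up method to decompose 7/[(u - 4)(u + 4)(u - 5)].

Cover (u - 4), u=4: α = 7/[(4 + 4)(4 - 5)] = -7/8. Cover (u + 4), u=-4: β = 7/[(-4 - 4)(-4 - 5)] = 7/72. Cover (u - 5), u=5: γ = 7/[(5 - 4)(5 + 4)] = 7/9.
Result: (-7/8)/(u - 4) + (7/72)/(u + 4) + (7/9)/(u - 5)


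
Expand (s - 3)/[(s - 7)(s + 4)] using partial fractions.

At s=7: P = (1·7 - 3)/(7 + 4) = 4/11. At s=-4: Q = (1·(-4) - 3)/(-4 - 7) = 7/11
Result: (4/11)/(s - 7) + (7/11)/(s + 4)


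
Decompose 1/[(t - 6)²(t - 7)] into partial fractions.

Cover-up at t=7: C = 1/(7 - 6)² = 1. Cover-up at t=6: B = 1/(6 - 7) = -1. Comparing t² coeff: A = -C = -1
Result: -1/(t - 6) - 1/(t - 6)² + 1/(t - 7)


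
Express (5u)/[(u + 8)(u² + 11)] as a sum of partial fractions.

At u=-8: α = (5·(-8) + 0)/((-8)² + 11) = -8/15. β = -α = 8/15, γ = 5 - (-8)·α = 11/15
Result: (-8/15)/(u + 8) + ((8/15)u + 11/15)/(u² + 11)


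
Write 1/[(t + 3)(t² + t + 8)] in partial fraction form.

Cover-up at t = -3: A = 1/((-3)² + 1·(-3) + 8) = 1/14. Then B = -A = -1/14, C = -A·(1 - 3) = 1/7
Result: (1/14)/(t + 3) - ((1/14)t - 1/7)/(t² + t + 8)


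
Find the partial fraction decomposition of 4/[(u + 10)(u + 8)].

4/(u + 10)(u + 8) = A/(u + 10) + B/(u + 8). A = 4/(-10 + 8) = -2, B = 4/(-8 + 10) = 2
Result: -2/(u + 10) + 2/(u + 8)


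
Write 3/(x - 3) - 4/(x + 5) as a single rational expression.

Common denominator (x - 3)(x + 5). Numerator: 3(x + 5) - 4(x - 3) = (3x + 15) - (4x - 12) = -x + 27
Result: (-x + 27)/[(x - 3)(x + 5)]


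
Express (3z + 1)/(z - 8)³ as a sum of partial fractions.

(3z + 1) = A(z - 8)² + B(z - 8) + C. At z = 8: C = 3·8 + 1 = 25. Coefficients: A = 0, B = 3
Result: 3/(z - 8)² + 25/(z - 8)³


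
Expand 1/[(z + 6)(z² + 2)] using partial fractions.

Cover-up at z = -6: α = 1/((-6)² + 2) = 1/38. Then β = -α = -1/38, γ = -α·(0 - 6) = 3/19
Result: (1/38)/(z + 6) - ((1/38)z - 3/19)/(z² + 2)


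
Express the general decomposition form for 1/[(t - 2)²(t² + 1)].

Repeated linear + quadratic: A/(t - 2) + B/(t - 2)² + (Ct + D)/(t² + 1)


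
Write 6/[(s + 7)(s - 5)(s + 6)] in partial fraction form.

Using cover-up method: A = 1/2, B = 1/22, C = -6/11
Result: (1/2)/(s + 7) + (1/22)/(s - 5) - (6/11)/(s + 6)


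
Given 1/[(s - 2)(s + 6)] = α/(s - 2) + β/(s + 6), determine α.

Cover-up at s = 2: α = 1/(2 + 6) = 1/8


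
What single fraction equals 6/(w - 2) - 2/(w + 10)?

Common denominator (w - 2)(w + 10). Numerator: 6(w + 10) - 2(w - 2) = (6w + 60) - (2w - 4) = 4w + 64
Result: (4w + 64)/[(w - 2)(w + 10)]


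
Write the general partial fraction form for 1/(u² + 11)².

Repeated quadratic factor: (Pu + Q)/(u² + 11) + (Ru + S)/(u² + 11)²


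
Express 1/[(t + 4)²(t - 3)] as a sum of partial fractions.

Cover-up at t=3: γ = 1/(3 + 4)² = 1/49. Cover-up at t=-4: β = 1/(-4 - 3) = -1/7. Comparing t² coeff: α = -γ = -1/49
Result: (-1/49)/(t + 4) - (1/7)/(t + 4)² + (1/49)/(t - 3)


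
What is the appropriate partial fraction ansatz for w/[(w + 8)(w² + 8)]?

Linear + irreducible quadratic: α/(w + 8) + (βw + γ)/(w² + 8)


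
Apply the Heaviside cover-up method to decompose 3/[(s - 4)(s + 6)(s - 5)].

Cover (s - 4), s=4: P = 3/[(4 + 6)(4 - 5)] = -3/10. Cover (s + 6), s=-6: Q = 3/[(-6 - 4)(-6 - 5)] = 3/110. Cover (s - 5), s=5: R = 3/[(5 - 4)(5 + 6)] = 3/11.
Result: (-3/10)/(s - 4) + (3/110)/(s + 6) + (3/11)/(s - 5)


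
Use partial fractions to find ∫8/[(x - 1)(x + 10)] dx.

Decompose: 8/[(x - 1)(x + 10)] = (8/11)/(x - 1) - (8/11)/(x + 10). Integrate each term: (8/11) ln|(x - 1)| - (8/11) ln|(x + 10)| + C


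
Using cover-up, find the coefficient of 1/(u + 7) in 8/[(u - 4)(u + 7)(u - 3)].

Cover (u + 7), set u=-7: 8/[(-7 - 4)(-7 - 3)] = 4/55


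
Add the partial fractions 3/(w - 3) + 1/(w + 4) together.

Common denominator (w - 3)(w + 4). Numerator: 3(w + 4) + 1(w - 3) = (3w + 12) + (w - 3) = 4w + 9
Result: (4w + 9)/[(w - 3)(w + 4)]


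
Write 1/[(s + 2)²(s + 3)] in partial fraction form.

Cover-up at s=-3: R = 1/(-3 + 2)² = 1. Cover-up at s=-2: Q = 1/(-2 + 3) = 1. Comparing s² coeff: P = -R = -1
Result: -1/(s + 2) + 1/(s + 2)² + 1/(s + 3)


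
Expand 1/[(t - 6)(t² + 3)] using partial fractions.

Cover-up at t = 6: α = 1/(6² + 3) = 1/39. Then β = -α = -1/39, γ = -α·(0 + 6) = -2/13
Result: (1/39)/(t - 6) - ((1/39)t + 2/13)/(t² + 3)


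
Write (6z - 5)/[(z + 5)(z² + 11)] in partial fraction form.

At z=-5: α = (6·(-5) - 5)/((-5)² + 11) = -35/36. β = -α = 35/36, γ = 6 - (-5)·α = 41/36
Result: (-35/36)/(z + 5) + ((35/36)z + 41/36)/(z² + 11)


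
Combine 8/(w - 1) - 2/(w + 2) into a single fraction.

Common denominator (w - 1)(w + 2). Numerator: 8(w + 2) - 2(w - 1) = (8w + 16) - (2w - 2) = 6w + 18
Result: (6w + 18)/[(w - 1)(w + 2)]


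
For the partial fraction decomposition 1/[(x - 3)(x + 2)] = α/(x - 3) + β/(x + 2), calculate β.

Cover-up at x = -2: β = 1/(-2 - 3) = -1/5


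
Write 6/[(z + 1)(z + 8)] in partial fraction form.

6/(z + 1)(z + 8) = α/(z + 1) + β/(z + 8). α = 6/(-1 + 8) = 6/7, β = 6/(-8 + 1) = -6/7
Result: (6/7)/(z + 1) - (6/7)/(z + 8)


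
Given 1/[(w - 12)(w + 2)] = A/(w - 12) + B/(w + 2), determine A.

Cover-up at w = 12: A = 1/(12 + 2) = 1/14


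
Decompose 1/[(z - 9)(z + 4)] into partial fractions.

1/(z - 9)(z + 4) = P/(z - 9) + Q/(z + 4). P = 1/(9 + 4) = 1/13, Q = 1/(-4 - 9) = -1/13
Result: (1/13)/(z - 9) - (1/13)/(z + 4)


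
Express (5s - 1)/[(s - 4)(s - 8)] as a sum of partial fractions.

At s=4: P = (5·4 - 1)/(4 - 8) = -19/4. At s=8: Q = (5·8 - 1)/(8 - 4) = 39/4
Result: (-19/4)/(s - 4) + (39/4)/(s - 8)


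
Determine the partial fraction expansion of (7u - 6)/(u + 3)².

(7u - 6) = α(u + 3) + β. At u = -3: β = 7·(-3) - 6 = -27. Coeff of u: α = 7
Result: 7/(u + 3) - 27/(u + 3)²


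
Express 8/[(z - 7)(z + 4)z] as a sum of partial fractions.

Using cover-up method: α = 8/77, β = 2/11, γ = -2/7
Result: (8/77)/(z - 7) + (2/11)/(z + 4) - (2/7)/z


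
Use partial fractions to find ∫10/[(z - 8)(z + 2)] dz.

Decompose: 10/[(z - 8)(z + 2)] = 1/(z - 8) - 1/(z + 2). Integrate each term: ln|(z - 8)| - ln|(z + 2)| + C


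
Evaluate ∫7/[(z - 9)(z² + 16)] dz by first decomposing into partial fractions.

Cover-up at z=9: A = 7/(9²+16) = 7/97. Coeff matching: B = -7/97, C = -63/97. Decomposition: (7/97)/(z - 9) - ((7/97)z + 63/97)/(z² + 16). Integrate: linear → ln, quadratic → (1/2)ln + arctan: (7/97) ln|(z - 9)| - (7/194) ln(z² + 16) - (63/388) arctan(z/4) + C


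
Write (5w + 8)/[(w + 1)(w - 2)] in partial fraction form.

At w=-1: P = (5·(-1) + 8)/(-1 - 2) = -1. At w=2: Q = (5·2 + 8)/(2 + 1) = 6
Result: -1/(w + 1) + 6/(w - 2)


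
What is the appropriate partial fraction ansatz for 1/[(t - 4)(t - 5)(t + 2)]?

Three distinct linear factors: α/(t - 4) + β/(t - 5) + γ/(t + 2)


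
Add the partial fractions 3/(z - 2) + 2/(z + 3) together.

Common denominator (z - 2)(z + 3). Numerator: 3(z + 3) + 2(z - 2) = (3z + 9) + (2z - 4) = 5z + 5
Result: (5z + 5)/[(z - 2)(z + 3)]


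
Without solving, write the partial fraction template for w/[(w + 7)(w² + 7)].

Linear + irreducible quadratic: A/(w + 7) + (Bw + C)/(w² + 7)


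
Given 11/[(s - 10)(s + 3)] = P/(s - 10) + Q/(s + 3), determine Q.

Cover-up at s = -3: Q = 11/(-3 - 10) = -11/13


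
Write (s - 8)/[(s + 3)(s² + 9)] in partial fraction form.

At s=-3: P = (1·(-3) - 8)/((-3)² + 9) = -11/18. Q = -P = 11/18, R = 1 - (-3)·P = -5/6
Result: (-11/18)/(s + 3) + ((11/18)s - 5/6)/(s² + 9)


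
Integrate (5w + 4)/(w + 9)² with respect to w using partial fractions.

Decompose: A = 5, B = 5·(-9) + 4 = -41, so (5w + 4)/(w + 9)² = 5/(w + 9) - 41/(w + 9)². Integrate: ∫ A/(w + 9) dw = 5 ln|(w + 9)|; ∫ B/(w + 9)² dw = 41/(w + 9). Sum: 5 ln|(w + 9)| + 41/(w + 9) + C


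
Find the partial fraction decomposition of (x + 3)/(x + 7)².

(x + 3) = A(x + 7) + B. At x = -7: B = 1·(-7) + 3 = -4. Coeff of x: A = 1
Result: 1/(x + 7) - 4/(x + 7)²


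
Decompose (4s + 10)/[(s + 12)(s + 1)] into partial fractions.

At s=-12: P = (4·(-12) + 10)/(-12 + 1) = 38/11. At s=-1: Q = (4·(-1) + 10)/(-1 + 12) = 6/11
Result: (38/11)/(s + 12) + (6/11)/(s + 1)


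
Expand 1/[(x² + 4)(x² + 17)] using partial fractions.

Coefficient matching gives α = γ = 0, β = 1/(17-4) = 1/13, δ = -β = -1/13
Result: (1/13)/(x² + 4) - (1/13)/(x² + 17)


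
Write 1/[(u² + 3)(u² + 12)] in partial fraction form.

Coefficient matching gives α = γ = 0, β = 1/(12-3) = 1/9, δ = -β = -1/9
Result: (1/9)/(u² + 3) - (1/9)/(u² + 12)


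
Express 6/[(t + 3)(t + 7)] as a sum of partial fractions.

6/(t + 3)(t + 7) = A/(t + 3) + B/(t + 7). A = 6/(-3 + 7) = 3/2, B = 6/(-7 + 3) = -3/2
Result: (3/2)/(t + 3) - (3/2)/(t + 7)


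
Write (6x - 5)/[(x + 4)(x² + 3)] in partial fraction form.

At x=-4: A = (6·(-4) - 5)/((-4)² + 3) = -29/19. B = -A = 29/19, C = 6 - (-4)·A = -2/19
Result: (-29/19)/(x + 4) + ((29/19)x - 2/19)/(x² + 3)


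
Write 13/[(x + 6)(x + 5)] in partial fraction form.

13/(x + 6)(x + 5) = A/(x + 6) + B/(x + 5). A = 13/(-6 + 5) = -13, B = 13/(-5 + 6) = 13
Result: -13/(x + 6) + 13/(x + 5)


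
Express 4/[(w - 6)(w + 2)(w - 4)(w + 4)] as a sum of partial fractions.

Using Heaviside cover-up: (1/40)/(w - 6) + (1/24)/(w + 2) - (1/24)/(w - 4) - (1/40)/(w + 4)


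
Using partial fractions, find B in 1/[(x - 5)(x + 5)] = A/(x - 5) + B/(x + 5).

Cover-up at x = -5: B = 1/(-5 - 5) = -1/10


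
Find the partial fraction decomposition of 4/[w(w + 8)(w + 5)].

Using cover-up method: P = 1/10, Q = 1/6, R = -4/15
Result: (1/10)/w + (1/6)/(w + 8) - (4/15)/(w + 5)


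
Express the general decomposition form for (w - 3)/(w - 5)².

Repeated linear factor: P/(w - 5) + Q/(w - 5)²


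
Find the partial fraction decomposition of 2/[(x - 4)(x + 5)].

2/(x - 4)(x + 5) = P/(x - 4) + Q/(x + 5). P = 2/(4 + 5) = 2/9, Q = 2/(-5 - 4) = -2/9
Result: (2/9)/(x - 4) - (2/9)/(x + 5)


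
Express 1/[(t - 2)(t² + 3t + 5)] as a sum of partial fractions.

Cover-up at t = 2: A = 1/(2² + 3·2 + 5) = 1/15. Then B = -A = -1/15, C = -A·(3 + 2) = -1/3
Result: (1/15)/(t - 2) - ((1/15)t + 1/3)/(t² + 3t + 5)


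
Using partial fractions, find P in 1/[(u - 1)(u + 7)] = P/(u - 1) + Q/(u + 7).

Cover-up at u = 1: P = 1/(1 + 7) = 1/8


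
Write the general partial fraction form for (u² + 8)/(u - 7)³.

Repeated linear factor (power 3): A/(u - 7) + B/(u - 7)² + C/(u - 7)³


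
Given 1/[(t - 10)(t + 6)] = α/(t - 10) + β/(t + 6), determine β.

Cover-up at t = -6: β = 1/(-6 - 10) = -1/16


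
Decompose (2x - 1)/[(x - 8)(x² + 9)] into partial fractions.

At x=8: A = (2·8 - 1)/(8² + 9) = 15/73. B = -A = -15/73, C = 2 - 8·A = 26/73
Result: (15/73)/(x - 8) - ((15/73)x - 26/73)/(x² + 9)


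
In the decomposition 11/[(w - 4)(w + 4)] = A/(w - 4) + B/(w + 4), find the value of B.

Cover-up at w = -4: B = 11/(-4 - 4) = -11/8


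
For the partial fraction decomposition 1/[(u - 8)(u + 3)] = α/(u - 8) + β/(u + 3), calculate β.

Cover-up at u = -3: β = 1/(-3 - 8) = -1/11


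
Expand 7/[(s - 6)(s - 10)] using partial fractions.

7/(s - 6)(s - 10) = A/(s - 6) + B/(s - 10). A = 7/(6 - 10) = -7/4, B = 7/(10 - 6) = 7/4
Result: (-7/4)/(s - 6) + (7/4)/(s - 10)


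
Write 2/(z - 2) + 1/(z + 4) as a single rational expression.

Common denominator (z - 2)(z + 4). Numerator: 2(z + 4) + 1(z - 2) = (2z + 8) + (z - 2) = 3z + 6
Result: (3z + 6)/[(z - 2)(z + 4)]


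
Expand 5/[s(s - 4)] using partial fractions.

5/s(s - 4) = P/s + Q/(s - 4). P = 5/(0 - 4) = -5/4, Q = 5/(4 - 0) = 5/4
Result: (-5/4)/s + (5/4)/(s - 4)


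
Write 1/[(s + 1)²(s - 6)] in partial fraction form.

Cover-up at s=6: C = 1/(6 + 1)² = 1/49. Cover-up at s=-1: B = 1/(-1 - 6) = -1/7. Comparing s² coeff: A = -C = -1/49
Result: (-1/49)/(s + 1) - (1/7)/(s + 1)² + (1/49)/(s - 6)


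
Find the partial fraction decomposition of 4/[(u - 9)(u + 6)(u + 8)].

Using cover-up method: A = 4/255, B = -2/15, C = 2/17
Result: (4/255)/(u - 9) - (2/15)/(u + 6) + (2/17)/(u + 8)


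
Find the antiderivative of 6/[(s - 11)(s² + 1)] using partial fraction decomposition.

Cover-up at s=11: P = 6/(11²+1) = 3/61. Coeff matching: Q = -3/61, R = -33/61. Decomposition: (3/61)/(s - 11) - ((3/61)s + 33/61)/(s² + 1). Integrate: linear → ln, quadratic → (1/2)ln + arctan: (3/61) ln|(s - 11)| - (3/122) ln(s² + 1) - (33/61) arctan(s) + C


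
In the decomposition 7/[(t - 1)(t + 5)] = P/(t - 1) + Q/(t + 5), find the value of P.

Cover-up at t = 1: P = 7/(1 + 5) = 7/6


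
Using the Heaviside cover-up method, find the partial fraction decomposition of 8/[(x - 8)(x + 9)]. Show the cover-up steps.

Cover (x - 8): set x=8, get P = 8/(8 + 9) = 8/17. Cover (x + 9): set x=-9, get Q = 8/(-9 - 8) = -8/17.
Result: (8/17)/(x - 8) - (8/17)/(x + 9)


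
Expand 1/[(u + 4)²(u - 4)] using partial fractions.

Cover-up at u=4: γ = 1/(4 + 4)² = 1/64. Cover-up at u=-4: β = 1/(-4 - 4) = -1/8. Comparing u² coeff: α = -γ = -1/64
Result: (-1/64)/(u + 4) - (1/8)/(u + 4)² + (1/64)/(u - 4)


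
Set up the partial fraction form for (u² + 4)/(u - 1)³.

Repeated linear factor (power 3): α/(u - 1) + β/(u - 1)² + γ/(u - 1)³


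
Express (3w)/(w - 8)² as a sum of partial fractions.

(3w) = α(w - 8) + β. At w = 8: β = 3·8 + 0 = 24. Coeff of w: α = 3
Result: 3/(w - 8) + 24/(w - 8)²


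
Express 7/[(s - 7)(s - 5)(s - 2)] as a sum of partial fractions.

Using cover-up method: A = 7/10, B = -7/6, C = 7/15
Result: (7/10)/(s - 7) - (7/6)/(s - 5) + (7/15)/(s - 2)


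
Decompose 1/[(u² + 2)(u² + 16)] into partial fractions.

Coefficient matching gives α = γ = 0, β = 1/(16-2) = 1/14, δ = -β = -1/14
Result: (1/14)/(u² + 2) - (1/14)/(u² + 16)


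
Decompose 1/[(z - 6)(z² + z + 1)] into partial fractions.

Cover-up at z = 6: A = 1/(6² + 1·6 + 1) = 1/43. Then B = -A = -1/43, C = -A·(1 + 6) = -7/43
Result: (1/43)/(z - 6) - ((1/43)z + 7/43)/(z² + z + 1)


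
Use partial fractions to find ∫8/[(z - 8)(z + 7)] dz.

Decompose: 8/[(z - 8)(z + 7)] = (8/15)/(z - 8) - (8/15)/(z + 7). Integrate each term: (8/15) ln|(z - 8)| - (8/15) ln|(z + 7)| + C


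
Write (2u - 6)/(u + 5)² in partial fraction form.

(2u - 6) = α(u + 5) + β. At u = -5: β = 2·(-5) - 6 = -16. Coeff of u: α = 2
Result: 2/(u + 5) - 16/(u + 5)²


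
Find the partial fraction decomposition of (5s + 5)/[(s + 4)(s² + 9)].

At s=-4: A = (5·(-4) + 5)/((-4)² + 9) = -3/5. B = -A = 3/5, C = 5 - (-4)·A = 13/5
Result: (-3/5)/(s + 4) + ((3/5)s + 13/5)/(s² + 9)


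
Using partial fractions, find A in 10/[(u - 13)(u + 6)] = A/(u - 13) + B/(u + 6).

Cover-up at u = 13: A = 10/(13 + 6) = 10/19


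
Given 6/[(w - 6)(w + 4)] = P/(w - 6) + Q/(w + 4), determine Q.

Cover-up at w = -4: Q = 6/(-4 - 6) = -6/10 = -3/5


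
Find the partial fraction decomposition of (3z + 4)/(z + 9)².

(3z + 4) = P(z + 9) + Q. At z = -9: Q = 3·(-9) + 4 = -23. Coeff of z: P = 3
Result: 3/(z + 9) - 23/(z + 9)²


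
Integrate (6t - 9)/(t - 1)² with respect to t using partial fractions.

Decompose: P = 6, Q = 6·1 - 9 = -3, so (6t - 9)/(t - 1)² = 6/(t - 1) - 3/(t - 1)². Integrate: ∫ P/(t - 1) dt = 6 ln|(t - 1)|; ∫ Q/(t - 1)² dt = 3/(t - 1). Sum: 6 ln|(t - 1)| + 3/(t - 1) + C


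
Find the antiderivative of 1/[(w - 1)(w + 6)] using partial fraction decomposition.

Decompose: 1/[(w - 1)(w + 6)] = (1/7)/(w - 1) - (1/7)/(w + 6). Integrate each term: (1/7) ln|(w - 1)| - (1/7) ln|(w + 6)| + C


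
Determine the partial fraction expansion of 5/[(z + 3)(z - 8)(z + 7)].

Using cover-up method: α = -5/44, β = 1/33, γ = 1/12
Result: (-5/44)/(z + 3) + (1/33)/(z - 8) + (1/12)/(z + 7)


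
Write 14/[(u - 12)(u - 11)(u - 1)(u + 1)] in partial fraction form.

Using Heaviside cover-up: (14/143)/(u - 12) - (7/60)/(u - 11) + (7/110)/(u - 1) - (7/156)/(u + 1)


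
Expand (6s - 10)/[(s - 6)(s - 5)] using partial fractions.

At s=6: α = (6·6 - 10)/(6 - 5) = 26. At s=5: β = (6·5 - 10)/(5 - 6) = -20
Result: 26/(s - 6) - 20/(s - 5)


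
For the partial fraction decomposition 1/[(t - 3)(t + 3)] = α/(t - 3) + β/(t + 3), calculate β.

Cover-up at t = -3: β = 1/(-3 - 3) = -1/6


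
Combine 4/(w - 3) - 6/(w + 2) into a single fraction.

Common denominator (w - 3)(w + 2). Numerator: 4(w + 2) - 6(w - 3) = (4w + 8) - (6w - 18) = -2w + 26
Result: (-2w + 26)/[(w - 3)(w + 2)]


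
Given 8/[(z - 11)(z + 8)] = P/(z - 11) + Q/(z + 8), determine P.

Cover-up at z = 11: P = 8/(11 + 8) = 8/19


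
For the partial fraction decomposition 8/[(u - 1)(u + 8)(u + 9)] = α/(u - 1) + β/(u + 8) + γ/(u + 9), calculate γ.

Cover-up at u = -9: γ = 8/[(-9 - 1)(-9 + 8)] = 8/[(-10)(-1)] = 8/10 = 4/5


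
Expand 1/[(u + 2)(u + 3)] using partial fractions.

1/(u + 2)(u + 3) = α/(u + 2) + β/(u + 3). α = 1/(-2 + 3) = 1, β = 1/(-3 + 2) = -1
Result: 1/(u + 2) - 1/(u + 3)


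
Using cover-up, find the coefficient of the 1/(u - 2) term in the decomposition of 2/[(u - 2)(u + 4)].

Cover (u - 2), set u=2: 2/((u + 4) at u=2) = 2/(6) = 1/3


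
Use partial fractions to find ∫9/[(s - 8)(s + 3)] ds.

Decompose: 9/[(s - 8)(s + 3)] = (9/11)/(s - 8) - (9/11)/(s + 3). Integrate each term: (9/11) ln|(s - 8)| - (9/11) ln|(s + 3)| + C


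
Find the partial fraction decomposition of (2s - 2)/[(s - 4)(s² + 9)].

At s=4: P = (2·4 - 2)/(4² + 9) = 6/25. Q = -P = -6/25, R = 2 - 4·P = 26/25
Result: (6/25)/(s - 4) - ((6/25)s - 26/25)/(s² + 9)


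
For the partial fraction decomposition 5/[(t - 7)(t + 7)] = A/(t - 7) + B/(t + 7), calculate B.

Cover-up at t = -7: B = 5/(-7 - 7) = -5/14


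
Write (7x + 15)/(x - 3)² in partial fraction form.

(7x + 15) = α(x - 3) + β. At x = 3: β = 7·3 + 15 = 36. Coeff of x: α = 7
Result: 7/(x - 3) + 36/(x - 3)²


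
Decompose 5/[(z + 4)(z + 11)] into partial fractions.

5/(z + 4)(z + 11) = A/(z + 4) + B/(z + 11). A = 5/(-4 + 11) = 5/7, B = 5/(-11 + 4) = -5/7
Result: (5/7)/(z + 4) - (5/7)/(z + 11)


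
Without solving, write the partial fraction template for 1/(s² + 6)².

Repeated quadratic factor: (Ps + Q)/(s² + 6) + (Rs + S)/(s² + 6)²


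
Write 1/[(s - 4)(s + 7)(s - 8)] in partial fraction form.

Using cover-up method: A = -1/44, B = 1/165, C = 1/60
Result: (-1/44)/(s - 4) + (1/165)/(s + 7) + (1/60)/(s - 8)


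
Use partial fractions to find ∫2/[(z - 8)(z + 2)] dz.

Decompose: 2/[(z - 8)(z + 2)] = (1/5)/(z - 8) - (1/5)/(z + 2). Integrate each term: (1/5) ln|(z - 8)| - (1/5) ln|(z + 2)| + C


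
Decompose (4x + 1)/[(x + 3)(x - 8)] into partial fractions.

At x=-3: α = (4·(-3) + 1)/(-3 - 8) = 1. At x=8: β = (4·8 + 1)/(8 + 3) = 3
Result: 1/(x + 3) + 3/(x - 8)


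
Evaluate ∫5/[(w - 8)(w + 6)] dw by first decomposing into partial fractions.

Decompose: 5/[(w - 8)(w + 6)] = (5/14)/(w - 8) - (5/14)/(w + 6). Integrate each term: (5/14) ln|(w - 8)| - (5/14) ln|(w + 6)| + C


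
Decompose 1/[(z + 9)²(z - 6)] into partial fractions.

Cover-up at z=6: C = 1/(6 + 9)² = 1/225. Cover-up at z=-9: B = 1/(-9 - 6) = -1/15. Comparing z² coeff: A = -C = -1/225
Result: (-1/225)/(z + 9) - (1/15)/(z + 9)² + (1/225)/(z - 6)


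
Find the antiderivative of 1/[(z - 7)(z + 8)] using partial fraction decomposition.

Decompose: 1/[(z - 7)(z + 8)] = (1/15)/(z - 7) - (1/15)/(z + 8). Integrate each term: (1/15) ln|(z - 7)| - (1/15) ln|(z + 8)| + C


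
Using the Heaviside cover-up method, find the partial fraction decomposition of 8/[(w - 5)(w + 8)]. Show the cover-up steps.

Cover (w - 5): set w=5, get P = 8/(5 + 8) = 8/13. Cover (w + 8): set w=-8, get Q = 8/(-8 - 5) = -8/13.
Result: (8/13)/(w - 5) - (8/13)/(w + 8)


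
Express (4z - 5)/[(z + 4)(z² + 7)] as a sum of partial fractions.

At z=-4: A = (4·(-4) - 5)/((-4)² + 7) = -21/23. B = -A = 21/23, C = 4 - (-4)·A = 8/23
Result: (-21/23)/(z + 4) + ((21/23)z + 8/23)/(z² + 7)


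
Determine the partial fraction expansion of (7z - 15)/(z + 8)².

(7z - 15) = A(z + 8) + B. At z = -8: B = 7·(-8) - 15 = -71. Coeff of z: A = 7
Result: 7/(z + 8) - 71/(z + 8)²


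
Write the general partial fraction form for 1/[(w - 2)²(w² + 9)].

Repeated linear + quadratic: P/(w - 2) + Q/(w - 2)² + (Rw + S)/(w² + 9)


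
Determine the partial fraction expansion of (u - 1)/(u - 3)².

(u - 1) = A(u - 3) + B. At u = 3: B = 1·3 - 1 = 2. Coeff of u: A = 1
Result: 1/(u - 3) + 2/(u - 3)²


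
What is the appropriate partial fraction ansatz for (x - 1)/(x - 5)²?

Repeated linear factor: α/(x - 5) + β/(x - 5)²


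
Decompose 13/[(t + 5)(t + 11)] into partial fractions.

13/(t + 5)(t + 11) = A/(t + 5) + B/(t + 11). A = 13/(-5 + 11) = 13/6, B = 13/(-11 + 5) = -13/6
Result: (13/6)/(t + 5) - (13/6)/(t + 11)


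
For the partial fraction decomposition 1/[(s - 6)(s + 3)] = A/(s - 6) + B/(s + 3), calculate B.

Cover-up at s = -3: B = 1/(-3 - 6) = -1/9


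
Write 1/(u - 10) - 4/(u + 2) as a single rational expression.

Common denominator (u - 10)(u + 2). Numerator: 1(u + 2) - 4(u - 10) = (u + 2) - (4u - 40) = -3u + 42
Result: (-3u + 42)/[(u - 10)(u + 2)]


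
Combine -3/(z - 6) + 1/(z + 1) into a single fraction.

Common denominator (z - 6)(z + 1). Numerator: -3(z + 1) + 1(z - 6) = (-3z - 3) + (z - 6) = -2z - 9
Result: (-2z - 9)/[(z - 6)(z + 1)]


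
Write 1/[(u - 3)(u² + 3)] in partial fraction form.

Cover-up at u = 3: α = 1/(3² + 3) = 1/12. Then β = -α = -1/12, γ = -α·(0 + 3) = -1/4
Result: (1/12)/(u - 3) - ((1/12)u + 1/4)/(u² + 3)


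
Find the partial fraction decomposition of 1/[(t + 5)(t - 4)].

1/(t + 5)(t - 4) = P/(t + 5) + Q/(t - 4). P = 1/(-5 - 4) = -1/9, Q = 1/(4 + 5) = 1/9
Result: (-1/9)/(t + 5) + (1/9)/(t - 4)


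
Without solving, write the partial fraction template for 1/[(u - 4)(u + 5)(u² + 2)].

Two linear + quadratic: P/(u - 4) + Q/(u + 5) + (Ru + S)/(u² + 2)


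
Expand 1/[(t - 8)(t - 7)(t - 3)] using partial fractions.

Using cover-up method: P = 1/5, Q = -1/4, R = 1/20
Result: (1/5)/(t - 8) - (1/4)/(t - 7) + (1/20)/(t - 3)


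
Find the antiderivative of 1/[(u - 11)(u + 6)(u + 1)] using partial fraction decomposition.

Cover-up: α = 1/204, β = 1/85, γ = -1/60. Decomposition: (1/204)/(u - 11) + (1/85)/(u + 6) - (1/60)/(u + 1). Integrate each term: (1/204) ln|(u - 11)| + (1/85) ln|(u + 6)| - (1/60) ln|(u + 1)| + C


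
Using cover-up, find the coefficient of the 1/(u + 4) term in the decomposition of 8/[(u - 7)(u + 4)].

Cover (u + 4), set u=-4: 8/((u - 7) at u=-4) = 8/(-11) = -8/11


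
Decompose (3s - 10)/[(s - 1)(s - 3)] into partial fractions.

At s=1: A = (3·1 - 10)/(1 - 3) = 7/2. At s=3: B = (3·3 - 10)/(3 - 1) = -1/2
Result: (7/2)/(s - 1) - (1/2)/(s - 3)


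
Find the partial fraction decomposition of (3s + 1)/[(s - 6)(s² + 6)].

At s=6: P = (3·6 + 1)/(6² + 6) = 19/42. Q = -P = -19/42, R = 3 - 6·P = 2/7
Result: (19/42)/(s - 6) - ((19/42)s - 2/7)/(s² + 6)


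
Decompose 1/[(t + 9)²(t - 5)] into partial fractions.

Cover-up at t=5: γ = 1/(5 + 9)² = 1/196. Cover-up at t=-9: β = 1/(-9 - 5) = -1/14. Comparing t² coeff: α = -γ = -1/196
Result: (-1/196)/(t + 9) - (1/14)/(t + 9)² + (1/196)/(t - 5)


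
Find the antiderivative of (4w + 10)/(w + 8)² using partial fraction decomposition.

Decompose: α = 4, β = 4·(-8) + 10 = -22, so (4w + 10)/(w + 8)² = 4/(w + 8) - 22/(w + 8)². Integrate: ∫ α/(w + 8) dw = 4 ln|(w + 8)|; ∫ β/(w + 8)² dw = 22/(w + 8). Sum: 4 ln|(w + 8)| + 22/(w + 8) + C


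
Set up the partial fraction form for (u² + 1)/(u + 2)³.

Repeated linear factor (power 3): A/(u + 2) + B/(u + 2)² + C/(u + 2)³


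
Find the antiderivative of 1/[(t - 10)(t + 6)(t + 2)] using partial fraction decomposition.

Cover-up: α = 1/192, β = 1/64, γ = -1/48. Decomposition: (1/192)/(t - 10) + (1/64)/(t + 6) - (1/48)/(t + 2). Integrate each term: (1/192) ln|(t - 10)| + (1/64) ln|(t + 6)| - (1/48) ln|(t + 2)| + C


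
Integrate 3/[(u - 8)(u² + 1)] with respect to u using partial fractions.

Cover-up at u=8: A = 3/(8²+1) = 3/65. Coeff matching: B = -3/65, C = -24/65. Decomposition: (3/65)/(u - 8) - ((3/65)u + 24/65)/(u² + 1). Integrate: linear → ln, quadratic → (1/2)ln + arctan: (3/65) ln|(u - 8)| - (3/130) ln(u² + 1) - (24/65) arctan(u) + C


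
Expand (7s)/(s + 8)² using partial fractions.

(7s) = A(s + 8) + B. At s = -8: B = 7·(-8) + 0 = -56. Coeff of s: A = 7
Result: 7/(s + 8) - 56/(s + 8)²


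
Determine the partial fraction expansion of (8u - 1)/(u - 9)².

(8u - 1) = α(u - 9) + β. At u = 9: β = 8·9 - 1 = 71. Coeff of u: α = 8
Result: 8/(u - 9) + 71/(u - 9)²


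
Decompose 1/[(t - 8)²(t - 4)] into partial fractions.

Cover-up at t=4: γ = 1/(4 - 8)² = 1/16. Cover-up at t=8: β = 1/(8 - 4) = 1/4. Comparing t² coeff: α = -γ = -1/16
Result: (-1/16)/(t - 8) + (1/4)/(t - 8)² + (1/16)/(t - 4)


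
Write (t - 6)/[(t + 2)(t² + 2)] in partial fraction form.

At t=-2: A = (1·(-2) - 6)/((-2)² + 2) = -4/3. B = -A = 4/3, C = 1 - (-2)·A = -5/3
Result: (-4/3)/(t + 2) + ((4/3)t - 5/3)/(t² + 2)


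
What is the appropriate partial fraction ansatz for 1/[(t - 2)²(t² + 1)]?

Repeated linear + quadratic: A/(t - 2) + B/(t - 2)² + (Ct + D)/(t² + 1)


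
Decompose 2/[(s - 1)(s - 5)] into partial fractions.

2/(s - 1)(s - 5) = α/(s - 1) + β/(s - 5). α = 2/(1 - 5) = -1/2, β = 2/(5 - 1) = 1/2
Result: (-1/2)/(s - 1) + (1/2)/(s - 5)


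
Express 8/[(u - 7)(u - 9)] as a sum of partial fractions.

8/(u - 7)(u - 9) = P/(u - 7) + Q/(u - 9). P = 8/(7 - 9) = -4, Q = 8/(9 - 7) = 4
Result: -4/(u - 7) + 4/(u - 9)


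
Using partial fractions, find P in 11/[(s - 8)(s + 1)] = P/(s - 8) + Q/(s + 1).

Cover-up at s = 8: P = 11/(8 + 1) = 11/9


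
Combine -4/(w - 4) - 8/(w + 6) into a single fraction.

Common denominator (w - 4)(w + 6). Numerator: -4(w + 6) - 8(w - 4) = (-4w - 24) - (8w - 32) = -12w + 8
Result: (-12w + 8)/[(w - 4)(w + 6)]


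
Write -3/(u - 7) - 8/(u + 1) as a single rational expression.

Common denominator (u - 7)(u + 1). Numerator: -3(u + 1) - 8(u - 7) = (-3u - 3) - (8u - 56) = -11u + 53
Result: (-11u + 53)/[(u - 7)(u + 1)]


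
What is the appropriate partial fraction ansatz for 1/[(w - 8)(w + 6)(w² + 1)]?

Two linear + quadratic: A/(w - 8) + B/(w + 6) + (Cw + D)/(w² + 1)


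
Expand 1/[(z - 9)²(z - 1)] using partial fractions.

Cover-up at z=1: C = 1/(1 - 9)² = 1/64. Cover-up at z=9: B = 1/(9 - 1) = 1/8. Comparing z² coeff: A = -C = -1/64
Result: (-1/64)/(z - 9) + (1/8)/(z - 9)² + (1/64)/(z - 1)


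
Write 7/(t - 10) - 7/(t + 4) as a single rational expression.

Common denominator (t - 10)(t + 4). Numerator: 7(t + 4) - 7(t - 10) = (7t + 28) - (7t - 70) = 98
Result: (98)/[(t - 10)(t + 4)]


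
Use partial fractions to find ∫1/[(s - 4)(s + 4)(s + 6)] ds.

Cover-up: α = 1/80, β = -1/16, γ = 1/20. Decomposition: (1/80)/(s - 4) - (1/16)/(s + 4) + (1/20)/(s + 6). Integrate each term: (1/80) ln|(s - 4)| - (1/16) ln|(s + 4)| + (1/20) ln|(s + 6)| + C


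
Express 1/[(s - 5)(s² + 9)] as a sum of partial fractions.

Cover-up at s = 5: α = 1/(5² + 9) = 1/34. Then β = -α = -1/34, γ = -α·(0 + 5) = -5/34
Result: (1/34)/(s - 5) - ((1/34)s + 5/34)/(s² + 9)


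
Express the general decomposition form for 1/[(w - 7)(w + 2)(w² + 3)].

Two linear + quadratic: α/(w - 7) + β/(w + 2) + (γw + δ)/(w² + 3)


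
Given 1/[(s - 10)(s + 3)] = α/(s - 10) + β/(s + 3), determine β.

Cover-up at s = -3: β = 1/(-3 - 10) = -1/13


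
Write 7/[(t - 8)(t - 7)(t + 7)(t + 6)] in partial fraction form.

Using Heaviside cover-up: (1/30)/(t - 8) - (1/26)/(t - 7) - (1/30)/(t + 7) + (1/26)/(t + 6)


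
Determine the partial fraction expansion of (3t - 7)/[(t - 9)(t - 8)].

At t=9: P = (3·9 - 7)/(9 - 8) = 20. At t=8: Q = (3·8 - 7)/(8 - 9) = -17
Result: 20/(t - 9) - 17/(t - 8)


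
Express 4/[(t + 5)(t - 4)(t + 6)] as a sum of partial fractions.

Using cover-up method: α = -4/9, β = 2/45, γ = 2/5
Result: (-4/9)/(t + 5) + (2/45)/(t - 4) + (2/5)/(t + 6)


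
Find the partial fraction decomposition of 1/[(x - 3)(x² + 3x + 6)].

Cover-up at x = 3: A = 1/(3² + 3·3 + 6) = 1/24. Then B = -A = -1/24, C = -A·(3 + 3) = -1/4
Result: (1/24)/(x - 3) - ((1/24)x + 1/4)/(x² + 3x + 6)


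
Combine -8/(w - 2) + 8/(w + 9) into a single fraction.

Common denominator (w - 2)(w + 9). Numerator: -8(w + 9) + 8(w - 2) = (-8w - 72) + (8w - 16) = -88
Result: (-88)/[(w - 2)(w + 9)]


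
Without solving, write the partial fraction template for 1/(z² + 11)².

Repeated quadratic factor: (αz + β)/(z² + 11) + (γz + δ)/(z² + 11)²


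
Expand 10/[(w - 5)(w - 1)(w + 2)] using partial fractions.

Using cover-up method: P = 5/14, Q = -5/6, R = 10/21
Result: (5/14)/(w - 5) - (5/6)/(w - 1) + (10/21)/(w + 2)


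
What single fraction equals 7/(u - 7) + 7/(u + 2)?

Common denominator (u - 7)(u + 2). Numerator: 7(u + 2) + 7(u - 7) = (7u + 14) + (7u - 49) = 14u - 35
Result: (14u - 35)/[(u - 7)(u + 2)]


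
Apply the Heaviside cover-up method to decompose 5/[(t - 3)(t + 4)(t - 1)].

Cover (t - 3), t=3: α = 5/[(3 + 4)(3 - 1)] = 5/14. Cover (t + 4), t=-4: β = 5/[(-4 - 3)(-4 - 1)] = 1/7. Cover (t - 1), t=1: γ = 5/[(1 - 3)(1 + 4)] = -1/2.
Result: (5/14)/(t - 3) + (1/7)/(t + 4) - (1/2)/(t - 1)


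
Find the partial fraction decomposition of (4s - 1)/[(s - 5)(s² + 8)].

At s=5: α = (4·5 - 1)/(5² + 8) = 19/33. β = -α = -19/33, γ = 4 - 5·α = 37/33
Result: (19/33)/(s - 5) - ((19/33)s - 37/33)/(s² + 8)


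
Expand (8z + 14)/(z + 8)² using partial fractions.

(8z + 14) = P(z + 8) + Q. At z = -8: Q = 8·(-8) + 14 = -50. Coeff of z: P = 8
Result: 8/(z + 8) - 50/(z + 8)²


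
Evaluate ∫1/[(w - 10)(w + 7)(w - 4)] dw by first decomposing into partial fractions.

Cover-up: A = 1/102, B = 1/187, C = -1/66. Decomposition: (1/102)/(w - 10) + (1/187)/(w + 7) - (1/66)/(w - 4). Integrate each term: (1/102) ln|(w - 10)| + (1/187) ln|(w + 7)| - (1/66) ln|(w - 4)| + C


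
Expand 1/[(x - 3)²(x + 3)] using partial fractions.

Cover-up at x=-3: R = 1/(-3 - 3)² = 1/36. Cover-up at x=3: Q = 1/(3 + 3) = 1/6. Comparing x² coeff: P = -R = -1/36
Result: (-1/36)/(x - 3) + (1/6)/(x - 3)² + (1/36)/(x + 3)


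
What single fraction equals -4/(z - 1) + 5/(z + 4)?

Common denominator (z - 1)(z + 4). Numerator: -4(z + 4) + 5(z - 1) = (-4z - 16) + (5z - 5) = z - 21
Result: (z - 21)/[(z - 1)(z + 4)]


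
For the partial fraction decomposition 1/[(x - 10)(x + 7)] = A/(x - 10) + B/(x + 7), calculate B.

Cover-up at x = -7: B = 1/(-7 - 10) = -1/17


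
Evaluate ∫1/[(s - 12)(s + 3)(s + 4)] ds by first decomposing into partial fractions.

Cover-up: α = 1/240, β = -1/15, γ = 1/16. Decomposition: (1/240)/(s - 12) - (1/15)/(s + 3) + (1/16)/(s + 4). Integrate each term: (1/240) ln|(s - 12)| - (1/15) ln|(s + 3)| + (1/16) ln|(s + 4)| + C


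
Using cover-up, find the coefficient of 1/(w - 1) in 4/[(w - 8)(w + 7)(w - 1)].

Cover (w - 1), set w=1: 4/[(1 - 8)(1 + 7)] = -1/14


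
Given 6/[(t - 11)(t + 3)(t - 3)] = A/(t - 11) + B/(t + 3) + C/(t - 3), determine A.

Cover-up at t = 11: A = 6/[(11 + 3)(11 - 3)] = 6/[(14)(8)] = 6/112 = 3/56


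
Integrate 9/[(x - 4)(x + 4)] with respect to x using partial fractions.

Decompose: 9/[(x - 4)(x + 4)] = (9/8)/(x - 4) - (9/8)/(x + 4). Integrate each term: (9/8) ln|(x - 4)| - (9/8) ln|(x + 4)| + C


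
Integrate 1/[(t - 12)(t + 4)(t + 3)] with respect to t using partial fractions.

Cover-up: α = 1/240, β = 1/16, γ = -1/15. Decomposition: (1/240)/(t - 12) + (1/16)/(t + 4) - (1/15)/(t + 3). Integrate each term: (1/240) ln|(t - 12)| + (1/16) ln|(t + 4)| - (1/15) ln|(t + 3)| + C


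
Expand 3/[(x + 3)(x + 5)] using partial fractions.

3/(x + 3)(x + 5) = P/(x + 3) + Q/(x + 5). P = 3/(-3 + 5) = 3/2, Q = 3/(-5 + 3) = -3/2
Result: (3/2)/(x + 3) - (3/2)/(x + 5)


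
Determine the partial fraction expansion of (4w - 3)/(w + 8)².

(4w - 3) = P(w + 8) + Q. At w = -8: Q = 4·(-8) - 3 = -35. Coeff of w: P = 4
Result: 4/(w + 8) - 35/(w + 8)²


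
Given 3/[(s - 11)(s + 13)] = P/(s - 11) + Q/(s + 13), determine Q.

Cover-up at s = -13: Q = 3/(-13 - 11) = -3/24 = -1/8


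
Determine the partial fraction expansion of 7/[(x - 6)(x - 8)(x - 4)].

Using cover-up method: P = -7/4, Q = 7/8, R = 7/8
Result: (-7/4)/(x - 6) + (7/8)/(x - 8) + (7/8)/(x - 4)


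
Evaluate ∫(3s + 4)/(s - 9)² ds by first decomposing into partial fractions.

Decompose: α = 3, β = 3·9 + 4 = 31, so (3s + 4)/(s - 9)² = 3/(s - 9) + 31/(s - 9)². Integrate: ∫ α/(s - 9) ds = 3 ln|(s - 9)|; ∫ β/(s - 9)² ds = -31/(s - 9). Sum: 3 ln|(s - 9)| - 31/(s - 9) + C


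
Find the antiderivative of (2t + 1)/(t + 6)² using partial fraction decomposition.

Decompose: P = 2, Q = 2·(-6) + 1 = -11, so (2t + 1)/(t + 6)² = 2/(t + 6) - 11/(t + 6)². Integrate: ∫ P/(t + 6) dt = 2 ln|(t + 6)|; ∫ Q/(t + 6)² dt = 11/(t + 6). Sum: 2 ln|(t + 6)| + 11/(t + 6) + C


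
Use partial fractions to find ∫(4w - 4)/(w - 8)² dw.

Decompose: α = 4, β = 4·8 - 4 = 28, so (4w - 4)/(w - 8)² = 4/(w - 8) + 28/(w - 8)². Integrate: ∫ α/(w - 8) dw = 4 ln|(w - 8)|; ∫ β/(w - 8)² dw = -28/(w - 8). Sum: 4 ln|(w - 8)| - 28/(w - 8) + C


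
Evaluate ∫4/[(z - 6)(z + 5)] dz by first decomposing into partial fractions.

Decompose: 4/[(z - 6)(z + 5)] = (4/11)/(z - 6) - (4/11)/(z + 5). Integrate each term: (4/11) ln|(z - 6)| - (4/11) ln|(z + 5)| + C


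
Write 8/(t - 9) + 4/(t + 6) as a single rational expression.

Common denominator (t - 9)(t + 6). Numerator: 8(t + 6) + 4(t - 9) = (8t + 48) + (4t - 36) = 12t + 12
Result: (12t + 12)/[(t - 9)(t + 6)]


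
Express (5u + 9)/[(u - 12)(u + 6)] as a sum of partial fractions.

At u=12: α = (5·12 + 9)/(12 + 6) = 23/6. At u=-6: β = (5·(-6) + 9)/(-6 - 12) = 7/6
Result: (23/6)/(u - 12) + (7/6)/(u + 6)


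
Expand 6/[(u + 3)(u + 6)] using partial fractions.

6/(u + 3)(u + 6) = A/(u + 3) + B/(u + 6). A = 6/(-3 + 6) = 2, B = 6/(-6 + 3) = -2
Result: 2/(u + 3) - 2/(u + 6)


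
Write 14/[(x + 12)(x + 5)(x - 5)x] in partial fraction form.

Using Heaviside cover-up: (-1/102)/(x + 12) + (1/25)/(x + 5) + (7/425)/(x - 5) - (7/150)/x


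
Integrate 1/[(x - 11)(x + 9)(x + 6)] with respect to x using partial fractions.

Cover-up: A = 1/340, B = 1/60, C = -1/51. Decomposition: (1/340)/(x - 11) + (1/60)/(x + 9) - (1/51)/(x + 6). Integrate each term: (1/340) ln|(x - 11)| + (1/60) ln|(x + 9)| - (1/51) ln|(x + 6)| + C


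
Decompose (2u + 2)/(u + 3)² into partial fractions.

(2u + 2) = A(u + 3) + B. At u = -3: B = 2·(-3) + 2 = -4. Coeff of u: A = 2
Result: 2/(u + 3) - 4/(u + 3)²


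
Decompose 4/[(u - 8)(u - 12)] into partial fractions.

4/(u - 8)(u - 12) = α/(u - 8) + β/(u - 12). α = 4/(8 - 12) = -1, β = 4/(12 - 8) = 1
Result: -1/(u - 8) + 1/(u - 12)


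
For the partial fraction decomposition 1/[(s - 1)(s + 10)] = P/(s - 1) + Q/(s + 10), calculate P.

Cover-up at s = 1: P = 1/(1 + 10) = 1/11


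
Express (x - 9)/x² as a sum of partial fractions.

(x - 9) = Ax + B. At x = 0: B = 1·0 - 9 = -9. Coeff of x: A = 1
Result: 1/x - 9/x²


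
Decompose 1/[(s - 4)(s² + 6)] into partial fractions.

Cover-up at s = 4: A = 1/(4² + 6) = 1/22. Then B = -A = -1/22, C = -A·(0 + 4) = -2/11
Result: (1/22)/(s - 4) - ((1/22)s + 2/11)/(s² + 6)


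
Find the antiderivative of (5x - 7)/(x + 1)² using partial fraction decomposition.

Decompose: α = 5, β = 5·(-1) - 7 = -12, so (5x - 7)/(x + 1)² = 5/(x + 1) - 12/(x + 1)². Integrate: ∫ α/(x + 1) dx = 5 ln|(x + 1)|; ∫ β/(x + 1)² dx = 12/(x + 1). Sum: 5 ln|(x + 1)| + 12/(x + 1) + C


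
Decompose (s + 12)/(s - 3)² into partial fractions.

(s + 12) = P(s - 3) + Q. At s = 3: Q = 1·3 + 12 = 15. Coeff of s: P = 1
Result: 1/(s - 3) + 15/(s - 3)²


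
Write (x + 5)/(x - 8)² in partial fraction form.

(x + 5) = α(x - 8) + β. At x = 8: β = 1·8 + 5 = 13. Coeff of x: α = 1
Result: 1/(x - 8) + 13/(x - 8)²


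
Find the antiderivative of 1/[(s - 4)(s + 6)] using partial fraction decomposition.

Decompose: 1/[(s - 4)(s + 6)] = (1/10)/(s - 4) - (1/10)/(s + 6). Integrate each term: (1/10) ln|(s - 4)| - (1/10) ln|(s + 6)| + C


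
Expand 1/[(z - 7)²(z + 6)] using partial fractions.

Cover-up at z=-6: C = 1/(-6 - 7)² = 1/169. Cover-up at z=7: B = 1/(7 + 6) = 1/13. Comparing z² coeff: A = -C = -1/169
Result: (-1/169)/(z - 7) + (1/13)/(z - 7)² + (1/169)/(z + 6)


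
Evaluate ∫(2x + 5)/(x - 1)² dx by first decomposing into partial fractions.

Decompose: P = 2, Q = 2·1 + 5 = 7, so (2x + 5)/(x - 1)² = 2/(x - 1) + 7/(x - 1)². Integrate: ∫ P/(x - 1) dx = 2 ln|(x - 1)|; ∫ Q/(x - 1)² dx = -7/(x - 1). Sum: 2 ln|(x - 1)| - 7/(x - 1) + C


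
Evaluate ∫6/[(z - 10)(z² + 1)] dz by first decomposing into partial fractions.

Cover-up at z=10: α = 6/(10²+1) = 6/101. Coeff matching: β = -6/101, γ = -60/101. Decomposition: (6/101)/(z - 10) - ((6/101)z + 60/101)/(z² + 1). Integrate: linear → ln, quadratic → (1/2)ln + arctan: (6/101) ln|(z - 10)| - (3/101) ln(z² + 1) - (60/101) arctan(z) + C


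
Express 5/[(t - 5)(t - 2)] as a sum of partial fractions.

5/(t - 5)(t - 2) = A/(t - 5) + B/(t - 2). A = 5/(5 - 2) = 5/3, B = 5/(2 - 5) = -5/3
Result: (5/3)/(t - 5) - (5/3)/(t - 2)


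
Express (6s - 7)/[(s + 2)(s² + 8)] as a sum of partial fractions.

At s=-2: A = (6·(-2) - 7)/((-2)² + 8) = -19/12. B = -A = 19/12, C = 6 - (-2)·A = 17/6
Result: (-19/12)/(s + 2) + ((19/12)s + 17/6)/(s² + 8)


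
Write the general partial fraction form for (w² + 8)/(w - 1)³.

Repeated linear factor (power 3): A/(w - 1) + B/(w - 1)² + C/(w - 1)³


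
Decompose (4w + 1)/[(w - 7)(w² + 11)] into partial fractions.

At w=7: A = (4·7 + 1)/(7² + 11) = 29/60. B = -A = -29/60, C = 4 - 7·A = 37/60
Result: (29/60)/(w - 7) - ((29/60)w - 37/60)/(w² + 11)


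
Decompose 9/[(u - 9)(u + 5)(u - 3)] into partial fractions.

Using cover-up method: P = 3/28, Q = 9/112, R = -3/16
Result: (3/28)/(u - 9) + (9/112)/(u + 5) - (3/16)/(u - 3)


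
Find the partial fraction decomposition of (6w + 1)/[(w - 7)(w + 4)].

At w=7: A = (6·7 + 1)/(7 + 4) = 43/11. At w=-4: B = (6·(-4) + 1)/(-4 - 7) = 23/11
Result: (43/11)/(w - 7) + (23/11)/(w + 4)


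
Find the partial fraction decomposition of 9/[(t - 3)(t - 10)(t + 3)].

Using cover-up method: P = -3/14, Q = 9/91, R = 3/26
Result: (-3/14)/(t - 3) + (9/91)/(t - 10) + (3/26)/(t + 3)


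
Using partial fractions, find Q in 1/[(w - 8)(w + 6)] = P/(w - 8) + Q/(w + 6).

Cover-up at w = -6: Q = 1/(-6 - 8) = -1/14


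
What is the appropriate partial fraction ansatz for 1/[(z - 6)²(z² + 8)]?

Repeated linear + quadratic: A/(z - 6) + B/(z - 6)² + (Cz + D)/(z² + 8)
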